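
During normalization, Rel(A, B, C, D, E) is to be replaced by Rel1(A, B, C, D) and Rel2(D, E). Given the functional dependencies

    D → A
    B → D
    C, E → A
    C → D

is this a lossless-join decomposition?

No

Common attributes: Rel1 ∩ Rel2 = {D}.
Closure of {D}: D → A applies, adding A. So (D)⁺ = {A, D}.
The closure contains neither all of Rel1 = {A, B, C, D} nor all of Rel2 = {D, E}, so the common attributes are not a superkey of either fragment. The join is lossy.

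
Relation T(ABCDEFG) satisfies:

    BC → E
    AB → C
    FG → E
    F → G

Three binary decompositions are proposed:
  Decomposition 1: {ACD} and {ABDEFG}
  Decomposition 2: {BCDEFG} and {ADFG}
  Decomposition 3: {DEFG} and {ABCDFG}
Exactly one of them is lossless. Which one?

Decomposition 1: common = {AD}, closure = {AD} → lossy.
Decomposition 2: common = {DFG}, closure = {DEFG} → lossy.
Decomposition 3: common = {DFG}, closure = {DEFG} → lossless.

Decomposition 3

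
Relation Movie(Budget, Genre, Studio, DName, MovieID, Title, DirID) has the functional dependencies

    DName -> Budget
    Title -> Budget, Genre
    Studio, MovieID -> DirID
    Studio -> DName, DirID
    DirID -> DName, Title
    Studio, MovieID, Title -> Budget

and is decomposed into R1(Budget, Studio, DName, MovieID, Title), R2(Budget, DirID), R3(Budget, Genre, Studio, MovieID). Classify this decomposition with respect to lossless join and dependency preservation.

Lossless test (chase): Rows 1 and 3 agree on Studio, MovieID; apply Studio, MovieID→DirID and equate their DirID entries. Rows 1 and 3 agree on Studio; apply Studio→DName, DirID and equate their DName, DirID entries. Rows 1 and 3 agree on DirID; apply DirID→DName, Title and equate their DName, Title entries. Rows 1 and 3 agree on Title; apply Title→Budget, Genre and equate their Budget, Genre entries. No row becomes fully distinguished — the join is lossy.
Dependency preservation: the restricted closure of {Title} across the fragments never reaches {Budget, Genre}, so Title → Budget, Genre cannot be enforced without a join — not preserved.

lossy and not dependency-preserving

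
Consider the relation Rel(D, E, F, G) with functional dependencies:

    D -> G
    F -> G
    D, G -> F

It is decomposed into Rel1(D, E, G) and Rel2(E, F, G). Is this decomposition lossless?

No

Common attributes: Rel1 ∩ Rel2 = {E, G}.
No dependency enlarges {E, G}, so (E, G)⁺ = {E, G}.
The closure contains neither all of Rel1 = {D, E, G} nor all of Rel2 = {E, F, G}, so the common attributes are not a superkey of either fragment. The join is lossy.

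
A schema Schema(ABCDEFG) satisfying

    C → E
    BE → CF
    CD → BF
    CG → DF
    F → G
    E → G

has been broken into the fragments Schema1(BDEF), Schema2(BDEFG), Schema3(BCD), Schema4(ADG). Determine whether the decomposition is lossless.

No

Chase test. Columns are ABCDEFG; row i has aⱼ where attribute j ∈ Schemai, else bᵢⱼ.
Initial tableau (one row per fragment):
  row 1: b11 a2 b13 a4 a5 a6 b17
  row 2: b21 a2 b23 a4 a5 a6 a7
  row 3: b31 a2 a3 a4 b35 b36 b37
  row 4: a1 b42 b43 a4 b45 b46 a7
Rows 1 and 2 agree on BE; apply BE→CF and equate their CF entries.
Rows 1 and 2 agree on F; apply F→G and equate their G entries.
No row becomes fully distinguished — the join is lossy.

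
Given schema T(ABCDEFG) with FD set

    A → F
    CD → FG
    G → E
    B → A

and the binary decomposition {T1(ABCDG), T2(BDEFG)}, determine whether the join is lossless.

Common attributes: T1 ∩ T2 = {BDG}.
Closure of {BDG}: G → E applies, adding E; B → A applies, adding A; A → F applies, adding F. So (BDG)⁺ = {ABDEFG}.
This closure contains every attribute of T2, so T1 ∩ T2 → T2. The join is lossless.

Yes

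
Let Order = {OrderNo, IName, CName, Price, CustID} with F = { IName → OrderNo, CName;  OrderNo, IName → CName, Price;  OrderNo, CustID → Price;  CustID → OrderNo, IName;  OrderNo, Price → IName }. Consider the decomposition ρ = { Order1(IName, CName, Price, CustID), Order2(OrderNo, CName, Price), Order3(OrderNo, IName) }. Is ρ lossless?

Chase test. Columns are OrderNo, IName, CName, Price, CustID; row i has aⱼ where attribute j ∈ Orderi, else bᵢⱼ.
Initial tableau (one row per fragment):
  row 1: b11 a2 a3 a4 a5
  row 2: a1 b22 a3 a4 b25
  row 3: a1 a2 b33 b34 b35
Rows 1 and 3 agree on IName; apply IName→OrderNo, CName and equate their OrderNo, CName entries.
Rows 1 and 3 agree on OrderNo, IName; apply OrderNo, IName→CName, Price and equate their CName, Price entries.
Rows 1 and 2 agree on OrderNo, Price; apply OrderNo, Price→IName and equate their IName entries.
Row 1 is now all distinguished symbols — the join is lossless.

Yes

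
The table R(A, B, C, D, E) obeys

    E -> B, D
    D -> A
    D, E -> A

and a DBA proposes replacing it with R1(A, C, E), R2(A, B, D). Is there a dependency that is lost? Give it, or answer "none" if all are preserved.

Check E → B, D: no single fragment contains all of {B, D, E}, and the restricted closure of {E} across the fragments never reaches {B, D}.
D → A is preserved.
D, E → A is preserved.

E -> B, D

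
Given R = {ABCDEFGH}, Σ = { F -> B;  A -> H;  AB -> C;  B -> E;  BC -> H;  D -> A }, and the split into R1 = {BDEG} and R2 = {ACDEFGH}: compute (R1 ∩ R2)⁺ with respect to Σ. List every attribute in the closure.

R1 ∩ R2 = {DEG}.
D → A applies, adding A
A → H applies, adding H
Closure: {ADEGH}.

ADEGH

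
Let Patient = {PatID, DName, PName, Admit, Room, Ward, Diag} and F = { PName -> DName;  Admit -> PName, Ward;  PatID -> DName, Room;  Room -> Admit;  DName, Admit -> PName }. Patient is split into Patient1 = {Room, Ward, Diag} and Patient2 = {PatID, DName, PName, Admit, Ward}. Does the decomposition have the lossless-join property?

No

Common attributes: Patient1 ∩ Patient2 = {Ward}.
No dependency enlarges {Ward}, so (Ward)⁺ = {Ward}.
The closure contains neither all of Patient1 = {Room, Ward, Diag} nor all of Patient2 = {PatID, DName, PName, Admit, Ward}, so the common attributes are not a superkey of either fragment. The join is lossy.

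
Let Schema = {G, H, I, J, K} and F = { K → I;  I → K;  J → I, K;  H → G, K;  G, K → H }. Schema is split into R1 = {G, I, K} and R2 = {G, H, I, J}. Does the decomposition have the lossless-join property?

Yes

Common attributes: R1 ∩ R2 = {G, I}.
Closure of {G, I}: I → K applies, adding K; G, K → H applies, adding H. So (G, I)⁺ = {G, H, I, K}.
This closure contains every attribute of R1, so R1 ∩ R2 → R1. The join is lossless.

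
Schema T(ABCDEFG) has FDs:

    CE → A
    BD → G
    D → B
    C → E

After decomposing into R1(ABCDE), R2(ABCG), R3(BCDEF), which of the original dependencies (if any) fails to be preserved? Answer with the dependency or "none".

BD → G

Check BD → G: no single fragment contains all of {BDG}, and the restricted closure of {BD} across the fragments never reaches {G}.
CE → A is preserved.
D → B is preserved.
C → E is preserved.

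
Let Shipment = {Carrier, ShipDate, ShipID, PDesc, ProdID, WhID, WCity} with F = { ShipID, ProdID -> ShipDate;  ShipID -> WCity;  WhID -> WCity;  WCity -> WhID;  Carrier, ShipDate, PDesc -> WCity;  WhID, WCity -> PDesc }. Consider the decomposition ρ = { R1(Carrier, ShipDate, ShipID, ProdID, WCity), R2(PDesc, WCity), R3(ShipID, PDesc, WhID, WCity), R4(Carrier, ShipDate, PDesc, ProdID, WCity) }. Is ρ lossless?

Chase test. Columns are Carrier, ShipDate, ShipID, PDesc, ProdID, WhID, WCity; row i has aⱼ where attribute j ∈ Ri, else bᵢⱼ.
Initial tableau (one row per fragment):
  row 1: a1 a2 a3 b14 a5 b16 a7
  row 2: b21 b22 b23 a4 b25 b26 a7
  row 3: b31 b32 a3 a4 b35 a6 a7
  row 4: a1 a2 b43 a4 a5 b46 a7
Rows 1 and 2 agree on WCity; apply WCity→WhID and equate their WhID entries.
Rows 1 and 3 agree on WCity; apply WCity→WhID and equate their WhID entries.
Rows 1 and 4 agree on WCity; apply WCity→WhID and equate their WhID entries.
Rows 1 and 2 agree on WhID, WCity; apply WhID, WCity→PDesc and equate their PDesc entries.
Row 1 is now all distinguished symbols — the join is lossless.

Yes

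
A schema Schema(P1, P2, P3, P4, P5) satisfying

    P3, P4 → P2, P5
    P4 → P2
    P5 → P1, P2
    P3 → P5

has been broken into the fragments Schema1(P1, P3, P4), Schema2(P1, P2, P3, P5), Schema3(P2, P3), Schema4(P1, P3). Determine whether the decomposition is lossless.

Chase test. Columns are P1, P2, P3, P4, P5; row i has aⱼ where attribute j ∈ Schemai, else bᵢⱼ.
Initial tableau (one row per fragment):
  row 1: a1 b12 a3 a4 b15
  row 2: a1 a2 a3 b24 a5
  row 3: b31 a2 a3 b34 b35
  row 4: a1 b42 a3 b44 b45
Rows 1 and 2 agree on P3; apply P3→P5 and equate their P5 entries.
Rows 1 and 3 agree on P3; apply P3→P5 and equate their P5 entries.
Rows 1 and 4 agree on P3; apply P3→P5 and equate their P5 entries.
Rows 1 and 2 agree on P5; apply P5→P1, P2 and equate their P1, P2 entries.
Rows 1 and 3 agree on P5; apply P5→P1, P2 and equate their P1, P2 entries.
Rows 1 and 4 agree on P5; apply P5→P1, P2 and equate their P1, P2 entries.
Row 1 is now all distinguished symbols — the join is lossless.

Yes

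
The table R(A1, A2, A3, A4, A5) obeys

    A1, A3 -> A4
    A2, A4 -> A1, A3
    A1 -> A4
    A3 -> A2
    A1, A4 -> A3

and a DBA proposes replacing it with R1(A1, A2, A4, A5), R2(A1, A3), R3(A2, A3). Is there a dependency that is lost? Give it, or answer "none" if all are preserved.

none

A1, A3 → A4: restricted closure across fragments reaches A4.
A2, A4 → A1, A3: restricted closure across fragments reaches A1, A3.
A1 → A4 lies within R1.
A3 → A2 lies within R3.
A1, A4 → A3: restricted closure across fragments reaches A3.
Every dependency is enforceable on the fragments, so the decomposition is dependency-preserving.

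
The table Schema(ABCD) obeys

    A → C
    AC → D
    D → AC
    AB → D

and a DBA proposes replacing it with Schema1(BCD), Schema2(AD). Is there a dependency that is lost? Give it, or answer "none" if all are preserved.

none

A → C: restricted closure across fragments reaches C.
AC → D: restricted closure across fragments reaches D.
D → AC: restricted closure across fragments reaches AC.
AB → D: restricted closure across fragments reaches D.
Every dependency is enforceable on the fragments, so the decomposition is dependency-preserving.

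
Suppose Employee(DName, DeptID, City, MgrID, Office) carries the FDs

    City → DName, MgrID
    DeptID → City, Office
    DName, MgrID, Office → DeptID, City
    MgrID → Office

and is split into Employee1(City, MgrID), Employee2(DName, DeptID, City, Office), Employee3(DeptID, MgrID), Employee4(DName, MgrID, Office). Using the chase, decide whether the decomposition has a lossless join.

Yes

Chase test. Columns are DName, DeptID, City, MgrID, Office; row i has aⱼ where attribute j ∈ Employeei, else bᵢⱼ.
Initial tableau (one row per fragment):
  row 1: b11 b12 a3 a4 b15
  row 2: a1 a2 a3 b24 a5
  row 3: b31 a2 b33 a4 b35
  row 4: a1 b42 b43 a4 a5
Rows 1 and 2 agree on City; apply City→DName, MgrID and equate their DName, MgrID entries.
Rows 2 and 3 agree on DeptID; apply DeptID→City, Office and equate their City, Office entries.
Rows 2 and 4 agree on DName, MgrID, Office; apply DName, MgrID, Office→DeptID, City and equate their DeptID, City entries.
Rows 1 and 2 agree on MgrID; apply MgrID→Office and equate their Office entries.
Rows 1 and 3 agree on City; apply City→DName, MgrID and equate their DName, MgrID entries.
Rows 1 and 2 agree on DName, MgrID, Office; apply DName, MgrID, Office→DeptID, City and equate their DeptID, City entries.
Row 1 is now all distinguished symbols — the join is lossless.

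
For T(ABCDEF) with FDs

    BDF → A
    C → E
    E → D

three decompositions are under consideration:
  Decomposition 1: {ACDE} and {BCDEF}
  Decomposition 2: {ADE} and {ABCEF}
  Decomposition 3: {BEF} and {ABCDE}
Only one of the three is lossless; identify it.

Decomposition 1: common = {CDE}, closure = {CDE} → lossy.
Decomposition 2: common = {AE}, closure = {ADE} → lossless.
Decomposition 3: common = {BE}, closure = {BDE} → lossy.

Decomposition 2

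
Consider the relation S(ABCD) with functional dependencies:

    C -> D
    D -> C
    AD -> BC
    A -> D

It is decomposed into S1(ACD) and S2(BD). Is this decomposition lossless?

Common attributes: S1 ∩ S2 = {D}.
Closure of {D}: D → C applies, adding C. So (D)⁺ = {CD}.
The closure contains neither all of S1 = {ACD} nor all of S2 = {BD}, so the common attributes are not a superkey of either fragment. The join is lossy.

No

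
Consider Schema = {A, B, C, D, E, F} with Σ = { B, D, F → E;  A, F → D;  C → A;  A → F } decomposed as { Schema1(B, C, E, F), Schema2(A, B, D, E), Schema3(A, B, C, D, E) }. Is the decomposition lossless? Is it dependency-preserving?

Lossless test (chase): Rows 1 and 3 agree on C; apply C→A and equate their A entries. Rows 1 and 2 agree on A; apply A→F and equate their F entries. Rows 1 and 3 agree on A; apply A→F and equate their F entries. Rows 1 and 2 agree on A, F; apply A, F→D and equate their D entries. Row 1 is now all distinguished symbols — the join is lossless.
Dependency preservation: the restricted closure of {B, D, F} across the fragments never reaches {E}, so B, D, F → E cannot be enforced without a join — not preserved.

lossless but not dependency-preserving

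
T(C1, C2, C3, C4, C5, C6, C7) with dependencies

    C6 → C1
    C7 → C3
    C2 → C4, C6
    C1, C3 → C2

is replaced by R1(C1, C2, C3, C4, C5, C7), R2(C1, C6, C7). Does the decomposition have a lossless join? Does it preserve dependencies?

Lossless test: (C1, C7)⁺ = {C1, C2, C3, C4, C6, C7}, which contains all of one fragment — lossless.
Dependency preservation: the restricted closure of {C2} across the fragments never reaches {C4, C6}, so C2 → C4, C6 cannot be enforced without a join — not preserved.

lossless but not dependency-preserving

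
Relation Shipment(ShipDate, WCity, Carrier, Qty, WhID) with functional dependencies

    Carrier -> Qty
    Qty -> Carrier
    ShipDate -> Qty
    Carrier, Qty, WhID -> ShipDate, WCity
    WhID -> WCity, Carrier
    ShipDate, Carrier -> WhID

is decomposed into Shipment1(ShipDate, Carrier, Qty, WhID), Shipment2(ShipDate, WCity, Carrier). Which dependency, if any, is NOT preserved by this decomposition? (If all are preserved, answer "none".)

Carrier → Qty lies within Shipment1.
Qty → Carrier lies within Shipment1.
ShipDate → Qty lies within Shipment1.
Carrier, Qty, WhID → ShipDate, WCity: restricted closure across fragments reaches ShipDate, WCity.
WhID → WCity, Carrier: restricted closure across fragments reaches WCity, Carrier.
ShipDate, Carrier → WhID lies within Shipment1.
Every dependency is enforceable on the fragments, so the decomposition is dependency-preserving.

none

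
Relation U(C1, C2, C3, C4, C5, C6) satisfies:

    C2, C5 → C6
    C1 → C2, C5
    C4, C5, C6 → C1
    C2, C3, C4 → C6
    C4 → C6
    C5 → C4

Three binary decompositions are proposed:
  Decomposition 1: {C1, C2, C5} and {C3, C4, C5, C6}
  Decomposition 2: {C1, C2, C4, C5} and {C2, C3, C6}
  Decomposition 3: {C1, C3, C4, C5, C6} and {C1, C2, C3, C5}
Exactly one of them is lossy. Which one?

Decomposition 1: common = {C5}, closure = {C1, C2, C4, C5, C6} → lossless.
Decomposition 2: common = {C2}, closure = {C2} → lossy.
Decomposition 3: common = {C1, C3, C5}, closure = {C1, C2, C3, C4, C5, C6} → lossless.

Decomposition 2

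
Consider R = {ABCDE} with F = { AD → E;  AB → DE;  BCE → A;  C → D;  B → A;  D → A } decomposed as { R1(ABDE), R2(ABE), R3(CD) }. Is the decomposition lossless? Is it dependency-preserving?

Lossless test (chase): Rows 1 and 2 agree on AB; apply AB→DE and equate their DE entries. Rows 1 and 3 agree on D; apply D→A and equate their A entries. Rows 1 and 3 agree on AD; apply AD→E and equate their E entries. No row becomes fully distinguished — the join is lossy.
Dependency preservation: BCE → A is not contained in any single fragment, but the restricted closure of its left-hand side across the fragments still reaches the right-hand side; the remaining FDs each lie inside some fragment. All dependencies are preserved.

lossy but dependency-preserving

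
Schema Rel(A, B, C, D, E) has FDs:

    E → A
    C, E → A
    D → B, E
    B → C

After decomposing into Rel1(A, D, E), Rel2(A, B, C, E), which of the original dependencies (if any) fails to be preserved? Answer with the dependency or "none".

Check D → B, E: no single fragment contains all of {B, D, E}, and the restricted closure of {D} across the fragments never reaches {B, E}.
E → A is preserved.
C, E → A is preserved.
B → C is preserved.

D → B, E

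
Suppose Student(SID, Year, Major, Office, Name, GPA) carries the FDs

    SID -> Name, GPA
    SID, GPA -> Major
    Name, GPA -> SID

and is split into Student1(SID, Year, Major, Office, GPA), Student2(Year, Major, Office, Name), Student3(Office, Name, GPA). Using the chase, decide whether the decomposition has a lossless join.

No

Chase test. Columns are SID, Year, Major, Office, Name, GPA; row i has aⱼ where attribute j ∈ Studenti, else bᵢⱼ.
Initial tableau (one row per fragment):
  row 1: a1 a2 a3 a4 b15 a6
  row 2: b21 a2 a3 a4 a5 b26
  row 3: b31 b32 b33 a4 a5 a6
No row becomes fully distinguished — the join is lossy.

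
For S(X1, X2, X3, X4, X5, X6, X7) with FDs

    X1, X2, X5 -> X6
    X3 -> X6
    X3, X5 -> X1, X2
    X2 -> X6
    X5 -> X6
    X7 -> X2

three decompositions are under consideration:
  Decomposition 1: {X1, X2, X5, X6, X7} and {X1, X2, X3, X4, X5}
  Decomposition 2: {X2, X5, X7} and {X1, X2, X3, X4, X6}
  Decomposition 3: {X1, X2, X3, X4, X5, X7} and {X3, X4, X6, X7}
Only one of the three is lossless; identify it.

Decomposition 1: common = {X1, X2, X5}, closure = {X1, X2, X5, X6} → lossy.
Decomposition 2: common = {X2}, closure = {X2, X6} → lossy.
Decomposition 3: common = {X3, X4, X7}, closure = {X2, X3, X4, X6, X7} → lossless.

Decomposition 3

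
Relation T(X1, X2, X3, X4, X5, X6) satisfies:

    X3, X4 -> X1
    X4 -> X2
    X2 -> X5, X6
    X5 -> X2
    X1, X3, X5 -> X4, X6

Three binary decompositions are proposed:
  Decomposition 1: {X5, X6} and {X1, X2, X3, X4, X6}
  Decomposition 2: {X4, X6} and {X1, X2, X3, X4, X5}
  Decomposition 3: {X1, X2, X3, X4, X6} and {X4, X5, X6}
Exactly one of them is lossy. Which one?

Decomposition 1: common = {X6}, closure = {X6} → lossy.
Decomposition 2: common = {X4}, closure = {X2, X4, X5, X6} → lossless.
Decomposition 3: common = {X4, X6}, closure = {X2, X4, X5, X6} → lossless.

Decomposition 1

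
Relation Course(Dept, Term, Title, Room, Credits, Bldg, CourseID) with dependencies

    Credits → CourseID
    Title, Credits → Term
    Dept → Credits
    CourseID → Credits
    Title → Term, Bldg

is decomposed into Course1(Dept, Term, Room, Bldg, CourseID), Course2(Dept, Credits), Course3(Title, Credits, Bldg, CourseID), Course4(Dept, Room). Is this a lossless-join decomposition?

No

Chase test. Columns are Dept, Term, Title, Room, Credits, Bldg, CourseID; row i has aⱼ where attribute j ∈ Coursei, else bᵢⱼ.
Initial tableau (one row per fragment):
  row 1: a1 a2 b13 a4 b15 a6 a7
  row 2: a1 b22 b23 b24 a5 b26 b27
  row 3: b31 b32 a3 b34 a5 a6 a7
  row 4: a1 b42 b43 a4 b45 b46 b47
Rows 2 and 3 agree on Credits; apply Credits→CourseID and equate their CourseID entries.
Rows 1 and 2 agree on Dept; apply Dept→Credits and equate their Credits entries.
Rows 1 and 4 agree on Dept; apply Dept→Credits and equate their Credits entries.
Rows 1 and 4 agree on Credits; apply Credits→CourseID and equate their CourseID entries.
No row becomes fully distinguished — the join is lossy.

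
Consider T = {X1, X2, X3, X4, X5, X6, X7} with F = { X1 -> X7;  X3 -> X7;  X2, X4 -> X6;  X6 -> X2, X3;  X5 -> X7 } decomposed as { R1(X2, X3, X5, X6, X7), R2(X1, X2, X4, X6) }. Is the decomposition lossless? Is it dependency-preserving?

lossy and not dependency-preserving

Lossless test: (X2, X6)⁺ = {X2, X3, X6, X7}, which is a superkey of neither fragment — lossy.
Dependency preservation: the restricted closure of {X1} across the fragments never reaches {X7}, so X1 → X7 cannot be enforced without a join — not preserved.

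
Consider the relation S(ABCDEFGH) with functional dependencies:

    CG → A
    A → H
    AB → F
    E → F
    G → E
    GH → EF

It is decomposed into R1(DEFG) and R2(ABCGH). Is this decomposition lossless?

No

Common attributes: R1 ∩ R2 = {G}.
Closure of {G}: G → E applies, adding E; E → F applies, adding F. So (G)⁺ = {EFG}.
The closure contains neither all of R1 = {DEFG} nor all of R2 = {ABCGH}, so the common attributes are not a superkey of either fragment. The join is lossy.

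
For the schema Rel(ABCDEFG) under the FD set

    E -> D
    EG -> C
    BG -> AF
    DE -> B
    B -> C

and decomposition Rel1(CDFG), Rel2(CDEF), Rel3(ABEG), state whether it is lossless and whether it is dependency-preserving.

Lossless test (chase): Rows 2 and 3 agree on E; apply E→D and equate their D entries. Rows 2 and 3 agree on DE; apply DE→B and equate their B entries. Rows 2 and 3 agree on B; apply B→C and equate their C entries. No row becomes fully distinguished — the join is lossy.
Dependency preservation: the restricted closure of {BG} across the fragments never reaches {AF}, so BG → AF cannot be enforced without a join — not preserved.

lossy and not dependency-preserving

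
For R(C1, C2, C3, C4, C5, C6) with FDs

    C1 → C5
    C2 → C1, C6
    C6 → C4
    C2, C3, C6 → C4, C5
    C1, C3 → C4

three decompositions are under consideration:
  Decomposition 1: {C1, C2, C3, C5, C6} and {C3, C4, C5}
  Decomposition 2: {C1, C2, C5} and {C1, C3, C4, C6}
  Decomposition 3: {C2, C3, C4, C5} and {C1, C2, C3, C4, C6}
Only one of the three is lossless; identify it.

Decomposition 1: common = {C3, C5}, closure = {C3, C5} → lossy.
Decomposition 2: common = {C1}, closure = {C1, C5} → lossy.
Decomposition 3: common = {C2, C3, C4}, closure = {C1, C2, C3, C4, C5, C6} → lossless.

Decomposition 3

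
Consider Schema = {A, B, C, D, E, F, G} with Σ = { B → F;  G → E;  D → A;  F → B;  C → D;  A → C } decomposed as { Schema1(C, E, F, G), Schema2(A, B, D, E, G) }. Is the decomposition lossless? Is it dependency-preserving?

Lossless test: (E, G)⁺ = {E, G}, which is a superkey of neither fragment — lossy.
Dependency preservation: the restricted closure of {B} across the fragments never reaches {F}, so B → F cannot be enforced without a join — not preserved.

lossy and not dependency-preserving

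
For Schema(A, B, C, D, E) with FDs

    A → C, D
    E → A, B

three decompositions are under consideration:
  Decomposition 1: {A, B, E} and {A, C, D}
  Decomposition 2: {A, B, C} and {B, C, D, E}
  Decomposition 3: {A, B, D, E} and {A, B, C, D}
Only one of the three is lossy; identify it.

Decomposition 2

Decomposition 1: common = {A}, closure = {A, C, D} → lossless.
Decomposition 2: common = {B, C}, closure = {B, C} → lossy.
Decomposition 3: common = {A, B, D}, closure = {A, B, C, D} → lossless.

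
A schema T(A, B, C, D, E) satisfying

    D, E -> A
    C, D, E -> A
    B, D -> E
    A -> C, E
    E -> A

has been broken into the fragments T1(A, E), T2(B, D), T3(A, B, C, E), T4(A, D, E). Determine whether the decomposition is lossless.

Chase test. Columns are A, B, C, D, E; row i has aⱼ where attribute j ∈ Ti, else bᵢⱼ.
Initial tableau (one row per fragment):
  row 1: a1 b12 b13 b14 a5
  row 2: b21 a2 b23 a4 b25
  row 3: a1 a2 a3 b34 a5
  row 4: a1 b42 b43 a4 a5
Rows 1 and 3 agree on A; apply A→C, E and equate their C, E entries.
Rows 1 and 4 agree on A; apply A→C, E and equate their C, E entries.
No row becomes fully distinguished — the join is lossy.

No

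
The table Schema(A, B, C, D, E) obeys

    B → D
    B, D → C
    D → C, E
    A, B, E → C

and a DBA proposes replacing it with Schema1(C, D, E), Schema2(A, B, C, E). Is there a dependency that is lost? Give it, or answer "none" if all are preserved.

Check B → D: no single fragment contains all of {B, D}, and the restricted closure of {B} across the fragments never reaches {D}.
B, D → C is preserved.
D → C, E is preserved.
A, B, E → C is preserved.

B → D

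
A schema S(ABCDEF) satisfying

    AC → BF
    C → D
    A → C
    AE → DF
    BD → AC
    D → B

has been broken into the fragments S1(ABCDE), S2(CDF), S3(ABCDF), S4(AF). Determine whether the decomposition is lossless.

Yes

Chase test. Columns are ABCDEF; row i has aⱼ where attribute j ∈ Si, else bᵢⱼ.
Initial tableau (one row per fragment):
  row 1: a1 a2 a3 a4 a5 b16
  row 2: b21 b22 a3 a4 b25 a6
  row 3: a1 a2 a3 a4 b35 a6
  row 4: a1 b42 b43 b44 b45 a6
Rows 1 and 3 agree on AC; apply AC→BF and equate their BF entries.
Rows 1 and 4 agree on A; apply A→C and equate their C entries.
Rows 1 and 2 agree on D; apply D→B and equate their B entries.
Rows 1 and 4 agree on AC; apply AC→BF and equate their BF entries.
Rows 1 and 4 agree on C; apply C→D and equate their D entries.
Rows 1 and 2 agree on BD; apply BD→AC and equate their AC entries.
Row 1 is now all distinguished symbols — the join is lossless.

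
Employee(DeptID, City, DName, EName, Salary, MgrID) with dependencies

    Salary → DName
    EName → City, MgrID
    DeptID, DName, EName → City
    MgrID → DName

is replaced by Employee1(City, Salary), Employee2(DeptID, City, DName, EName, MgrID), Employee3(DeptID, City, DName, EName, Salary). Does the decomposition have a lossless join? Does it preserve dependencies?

Lossless test (chase): Rows 1 and 3 agree on Salary; apply Salary→DName and equate their DName entries. Rows 2 and 3 agree on EName; apply EName→City, MgrID and equate their City, MgrID entries. Row 3 is now all distinguished symbols — the join is lossless.
Dependency preservation: every FD's attributes lie within a single fragment, so each can be enforced locally — preserved.

lossless and dependency-preserving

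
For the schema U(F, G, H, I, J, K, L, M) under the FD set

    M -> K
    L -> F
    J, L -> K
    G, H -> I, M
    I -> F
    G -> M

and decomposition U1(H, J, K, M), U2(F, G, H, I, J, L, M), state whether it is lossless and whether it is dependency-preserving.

Lossless test: (H, J, M)⁺ = {H, J, K, M}, which contains all of one fragment — lossless.
Dependency preservation: the restricted closure of {J, L} across the fragments never reaches {K}, so J, L → K cannot be enforced without a join — not preserved.

lossless but not dependency-preserving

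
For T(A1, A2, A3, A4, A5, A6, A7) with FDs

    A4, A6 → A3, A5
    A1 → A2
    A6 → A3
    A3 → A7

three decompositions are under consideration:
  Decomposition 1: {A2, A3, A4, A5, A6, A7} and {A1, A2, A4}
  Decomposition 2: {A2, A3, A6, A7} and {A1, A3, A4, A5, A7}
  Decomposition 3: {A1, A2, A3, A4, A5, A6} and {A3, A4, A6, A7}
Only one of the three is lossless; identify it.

Decomposition 3

Decomposition 1: common = {A2, A4}, closure = {A2, A4} → lossy.
Decomposition 2: common = {A3, A7}, closure = {A3, A7} → lossy.
Decomposition 3: common = {A3, A4, A6}, closure = {A3, A4, A5, A6, A7} → lossless.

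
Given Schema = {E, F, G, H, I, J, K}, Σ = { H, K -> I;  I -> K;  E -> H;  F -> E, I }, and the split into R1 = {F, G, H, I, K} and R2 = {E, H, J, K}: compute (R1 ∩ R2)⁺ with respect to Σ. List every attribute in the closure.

H, I, K

R1 ∩ R2 = {H, K}.
H, K → I applies, adding I
Closure: {H, I, K}.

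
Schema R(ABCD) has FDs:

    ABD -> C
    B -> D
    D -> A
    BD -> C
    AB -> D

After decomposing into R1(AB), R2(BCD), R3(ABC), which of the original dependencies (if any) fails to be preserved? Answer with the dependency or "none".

Check D → A: no single fragment contains all of {AD}, and the restricted closure of {D} across the fragments never reaches {A}.
ABD → C is preserved.
B → D is preserved.
BD → C is preserved.
AB → D is preserved.

D -> A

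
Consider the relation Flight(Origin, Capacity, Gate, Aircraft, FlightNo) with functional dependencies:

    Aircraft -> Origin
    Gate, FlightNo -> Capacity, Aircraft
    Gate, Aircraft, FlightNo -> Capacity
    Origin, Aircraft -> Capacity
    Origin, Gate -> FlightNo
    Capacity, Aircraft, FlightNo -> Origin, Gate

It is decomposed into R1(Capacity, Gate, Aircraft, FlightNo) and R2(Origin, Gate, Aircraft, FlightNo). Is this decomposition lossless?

Common attributes: R1 ∩ R2 = {Gate, Aircraft, FlightNo}.
Closure of {Gate, Aircraft, FlightNo}: Aircraft → Origin applies, adding Origin; Gate, FlightNo → Capacity, Aircraft applies, adding Capacity. So (Gate, Aircraft, FlightNo)⁺ = {Origin, Capacity, Gate, Aircraft, FlightNo}.
This closure contains every attribute of R1, so R1 ∩ R2 → R1. The join is lossless.

Yes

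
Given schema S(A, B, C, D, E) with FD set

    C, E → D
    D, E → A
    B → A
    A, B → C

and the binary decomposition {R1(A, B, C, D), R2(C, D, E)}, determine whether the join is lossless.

No

Common attributes: R1 ∩ R2 = {C, D}.
No dependency enlarges {C, D}, so (C, D)⁺ = {C, D}.
The closure contains neither all of R1 = {A, B, C, D} nor all of R2 = {C, D, E}, so the common attributes are not a superkey of either fragment. The join is lossy.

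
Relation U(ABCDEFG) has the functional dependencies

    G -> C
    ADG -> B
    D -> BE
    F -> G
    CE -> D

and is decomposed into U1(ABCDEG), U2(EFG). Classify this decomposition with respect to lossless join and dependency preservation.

lossy but dependency-preserving

Lossless test: (EG)⁺ = {BCDEG}, which is a superkey of neither fragment — lossy.
Dependency preservation: every FD's attributes lie within a single fragment, so each can be enforced locally — preserved.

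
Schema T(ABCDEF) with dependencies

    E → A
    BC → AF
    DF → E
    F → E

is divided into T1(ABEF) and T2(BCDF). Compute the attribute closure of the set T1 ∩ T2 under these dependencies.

T1 ∩ T2 = {BF}.
F → E applies, adding E
E → A applies, adding A
Closure: {ABEF}.

ABEF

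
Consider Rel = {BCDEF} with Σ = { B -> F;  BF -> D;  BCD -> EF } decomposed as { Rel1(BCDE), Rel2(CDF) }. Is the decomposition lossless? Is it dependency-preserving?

Lossless test: (CD)⁺ = {CD}, which is a superkey of neither fragment — lossy.
Dependency preservation: the restricted closure of {B} across the fragments never reaches {F}, so B → F cannot be enforced without a join — not preserved.

lossy and not dependency-preserving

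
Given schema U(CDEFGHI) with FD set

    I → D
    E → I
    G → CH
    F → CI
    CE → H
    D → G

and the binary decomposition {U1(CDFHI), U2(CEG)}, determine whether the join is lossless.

Common attributes: U1 ∩ U2 = {C}.
No dependency enlarges {C}, so (C)⁺ = {C}.
The closure contains neither all of U1 = {CDFHI} nor all of U2 = {CEG}, so the common attributes are not a superkey of either fragment. The join is lossy.

No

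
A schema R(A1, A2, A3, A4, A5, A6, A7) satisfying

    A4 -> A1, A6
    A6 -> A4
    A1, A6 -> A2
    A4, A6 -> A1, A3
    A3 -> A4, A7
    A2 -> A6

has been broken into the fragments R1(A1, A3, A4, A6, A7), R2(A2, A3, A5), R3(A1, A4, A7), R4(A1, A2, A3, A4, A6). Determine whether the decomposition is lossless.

Chase test. Columns are A1, A2, A3, A4, A5, A6, A7; row i has aⱼ where attribute j ∈ Ri, else bᵢⱼ.
Initial tableau (one row per fragment):
  row 1: a1 b12 a3 a4 b15 a6 a7
  row 2: b21 a2 a3 b24 a5 b26 b27
  row 3: a1 b32 b33 a4 b35 b36 a7
  row 4: a1 a2 a3 a4 b45 a6 b47
Rows 1 and 3 agree on A4; apply A4→A1, A6 and equate their A1, A6 entries.
Rows 1 and 3 agree on A1, A6; apply A1, A6→A2 and equate their A2 entries.
Rows 1 and 4 agree on A1, A6; apply A1, A6→A2 and equate their A2 entries.
Rows 1 and 3 agree on A4, A6; apply A4, A6→A1, A3 and equate their A1, A3 entries.
Rows 1 and 2 agree on A3; apply A3→A4, A7 and equate their A4, A7 entries.
Rows 1 and 4 agree on A3; apply A3→A4, A7 and equate their A4, A7 entries.
Rows 1 and 2 agree on A2; apply A2→A6 and equate their A6 entries.
Rows 1 and 2 agree on A4; apply A4→A1, A6 and equate their A1, A6 entries.
Row 2 is now all distinguished symbols — the join is lossless.

Yes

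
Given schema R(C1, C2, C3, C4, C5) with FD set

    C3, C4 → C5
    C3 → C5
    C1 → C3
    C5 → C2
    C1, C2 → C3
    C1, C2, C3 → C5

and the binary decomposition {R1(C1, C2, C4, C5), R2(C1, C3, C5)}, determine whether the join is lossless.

Common attributes: R1 ∩ R2 = {C1, C5}.
Closure of {C1, C5}: C1 → C3 applies, adding C3; C5 → C2 applies, adding C2. So (C1, C5)⁺ = {C1, C2, C3, C5}.
This closure contains every attribute of R2, so R1 ∩ R2 → R2. The join is lossless.

Yes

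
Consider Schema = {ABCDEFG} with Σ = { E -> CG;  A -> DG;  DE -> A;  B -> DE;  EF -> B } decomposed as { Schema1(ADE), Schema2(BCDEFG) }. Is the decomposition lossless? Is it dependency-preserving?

Lossless test: (DE)⁺ = {ACDEG}, which contains all of one fragment — lossless.
Dependency preservation: the restricted closure of {A} across the fragments never reaches {DG}, so A → DG cannot be enforced without a join — not preserved.

lossless but not dependency-preserving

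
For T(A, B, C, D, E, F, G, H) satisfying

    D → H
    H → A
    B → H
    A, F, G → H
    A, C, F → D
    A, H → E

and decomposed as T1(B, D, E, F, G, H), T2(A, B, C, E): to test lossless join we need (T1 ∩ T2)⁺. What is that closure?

A, B, E, H

T1 ∩ T2 = {B, E}.
B → H applies, adding H
H → A applies, adding A
Closure: {A, B, E, H}.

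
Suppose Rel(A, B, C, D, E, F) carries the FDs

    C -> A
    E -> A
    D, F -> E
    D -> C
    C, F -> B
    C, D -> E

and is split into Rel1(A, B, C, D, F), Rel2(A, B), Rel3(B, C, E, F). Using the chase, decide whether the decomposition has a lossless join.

Chase test. Columns are A, B, C, D, E, F; row i has aⱼ where attribute j ∈ Reli, else bᵢⱼ.
Initial tableau (one row per fragment):
  row 1: a1 a2 a3 a4 b15 a6
  row 2: a1 a2 b23 b24 b25 b26
  row 3: b31 a2 a3 b34 a5 a6
Rows 1 and 3 agree on C; apply C→A and equate their A entries.
No row becomes fully distinguished — the join is lossy.

No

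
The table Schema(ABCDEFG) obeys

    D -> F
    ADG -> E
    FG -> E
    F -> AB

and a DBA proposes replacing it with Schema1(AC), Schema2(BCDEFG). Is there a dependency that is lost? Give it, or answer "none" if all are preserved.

F -> AB

Check F → AB: no single fragment contains all of {ABF}, and the restricted closure of {F} across the fragments never reaches {AB}.
D → F is preserved.
ADG → E is preserved.
FG → E is preserved.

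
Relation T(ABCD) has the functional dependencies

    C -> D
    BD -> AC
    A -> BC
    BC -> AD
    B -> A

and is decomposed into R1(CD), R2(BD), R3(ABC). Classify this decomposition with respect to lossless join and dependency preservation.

Lossless test (chase): Rows 1 and 3 agree on C; apply C→D and equate their D entries. Rows 2 and 3 agree on BD; apply BD→AC and equate their AC entries. Row 2 is now all distinguished symbols — the join is lossless.
Dependency preservation: BD → AC; BC → AD are not contained in any single fragment, but the restricted closure of each left-hand side across the fragments still reaches the right-hand side; the remaining FDs each lie inside some fragment. All dependencies are preserved.

lossless and dependency-preserving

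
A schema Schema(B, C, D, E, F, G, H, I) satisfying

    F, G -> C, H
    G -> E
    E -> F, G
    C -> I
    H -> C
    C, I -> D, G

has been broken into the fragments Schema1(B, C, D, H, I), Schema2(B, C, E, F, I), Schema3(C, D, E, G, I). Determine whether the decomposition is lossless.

Chase test. Columns are B, C, D, E, F, G, H, I; row i has aⱼ where attribute j ∈ Schemai, else bᵢⱼ.
Initial tableau (one row per fragment):
  row 1: a1 a2 a3 b14 b15 b16 a7 a8
  row 2: a1 a2 b23 a4 a5 b26 b27 a8
  row 3: b31 a2 a3 a4 b35 a6 b37 a8
Rows 2 and 3 agree on E; apply E→F, G and equate their F, G entries.
Rows 1 and 2 agree on C, I; apply C, I→D, G and equate their D, G entries.
Rows 2 and 3 agree on F, G; apply F, G→C, H and equate their C, H entries.
Rows 1 and 2 agree on G; apply G→E and equate their E entries.
Rows 1 and 2 agree on E; apply E→F, G and equate their F, G entries.
Rows 1 and 2 agree on F, G; apply F, G→C, H and equate their C, H entries.
Row 1 is now all distinguished symbols — the join is lossless.

Yes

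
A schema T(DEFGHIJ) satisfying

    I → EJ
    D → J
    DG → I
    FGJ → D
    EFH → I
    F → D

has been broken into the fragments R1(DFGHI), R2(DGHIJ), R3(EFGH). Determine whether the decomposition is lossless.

Yes

Chase test. Columns are DEFGHIJ; row i has aⱼ where attribute j ∈ Ri, else bᵢⱼ.
Initial tableau (one row per fragment):
  row 1: a1 b12 a3 a4 a5 a6 b17
  row 2: a1 b22 b23 a4 a5 a6 a7
  row 3: b31 a2 a3 a4 a5 b36 b37
Rows 1 and 2 agree on I; apply I→EJ and equate their EJ entries.
Rows 1 and 3 agree on F; apply F→D and equate their D entries.
Rows 1 and 3 agree on D; apply D→J and equate their J entries.
Rows 1 and 3 agree on DG; apply DG→I and equate their I entries.
Rows 1 and 3 agree on I; apply I→EJ and equate their EJ entries.
Row 1 is now all distinguished symbols — the join is lossless.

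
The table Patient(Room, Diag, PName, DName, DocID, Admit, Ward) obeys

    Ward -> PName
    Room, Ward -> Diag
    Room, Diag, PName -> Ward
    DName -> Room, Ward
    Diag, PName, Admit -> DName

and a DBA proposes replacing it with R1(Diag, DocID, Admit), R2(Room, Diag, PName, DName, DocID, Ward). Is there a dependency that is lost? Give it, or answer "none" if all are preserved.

Check Diag, PName, Admit → DName: no single fragment contains all of {Diag, PName, DName, Admit}, and the restricted closure of {Diag, PName, Admit} across the fragments never reaches {DName}.
Ward → PName is preserved.
Room, Ward → Diag is preserved.
Room, Diag, PName → Ward is preserved.
DName → Room, Ward is preserved.

Diag, PName, Admit -> DName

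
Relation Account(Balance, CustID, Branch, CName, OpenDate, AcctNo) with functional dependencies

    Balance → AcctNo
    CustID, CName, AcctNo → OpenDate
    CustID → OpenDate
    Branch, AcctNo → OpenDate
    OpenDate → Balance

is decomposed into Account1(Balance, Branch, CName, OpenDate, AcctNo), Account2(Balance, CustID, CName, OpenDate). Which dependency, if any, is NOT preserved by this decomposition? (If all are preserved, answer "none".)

none

Balance → AcctNo lies within Account1.
CustID, CName, AcctNo → OpenDate: restricted closure across fragments reaches OpenDate.
CustID → OpenDate lies within Account2.
Branch, AcctNo → OpenDate lies within Account1.
OpenDate → Balance lies within Account1.
Every dependency is enforceable on the fragments, so the decomposition is dependency-preserving.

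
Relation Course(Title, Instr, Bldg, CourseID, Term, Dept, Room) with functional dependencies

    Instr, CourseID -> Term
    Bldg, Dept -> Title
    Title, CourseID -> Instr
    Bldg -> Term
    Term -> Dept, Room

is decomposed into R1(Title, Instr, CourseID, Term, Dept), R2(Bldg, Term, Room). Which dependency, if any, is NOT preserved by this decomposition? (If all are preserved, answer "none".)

Bldg, Dept -> Title

Check Bldg, Dept → Title: no single fragment contains all of {Title, Bldg, Dept}, and the restricted closure of {Bldg, Dept} across the fragments never reaches {Title}.
Instr, CourseID → Term is preserved.
Title, CourseID → Instr is preserved.
Bldg → Term is preserved.
Term → Dept, Room is preserved.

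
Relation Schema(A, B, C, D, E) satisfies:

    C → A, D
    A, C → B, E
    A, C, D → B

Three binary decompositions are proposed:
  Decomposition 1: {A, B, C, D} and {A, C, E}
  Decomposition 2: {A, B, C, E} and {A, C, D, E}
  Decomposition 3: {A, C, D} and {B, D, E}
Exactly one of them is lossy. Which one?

Decomposition 3

Decomposition 1: common = {A, C}, closure = {A, B, C, D, E} → lossless.
Decomposition 2: common = {A, C, E}, closure = {A, B, C, D, E} → lossless.
Decomposition 3: common = {D}, closure = {D} → lossy.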